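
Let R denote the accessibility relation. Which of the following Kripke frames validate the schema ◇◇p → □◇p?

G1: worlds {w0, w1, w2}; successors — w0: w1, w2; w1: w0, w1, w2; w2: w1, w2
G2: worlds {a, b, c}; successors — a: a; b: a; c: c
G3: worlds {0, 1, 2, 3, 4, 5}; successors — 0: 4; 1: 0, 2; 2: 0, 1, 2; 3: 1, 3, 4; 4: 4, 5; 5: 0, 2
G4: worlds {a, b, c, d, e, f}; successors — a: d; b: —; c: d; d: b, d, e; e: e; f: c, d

The schema corresponds to a generalized confluence (Geach) condition: ∀x ∀y ∀z ((xR²y ∧ xRz) → ∃w (y = w ∧ zRw)).
G1: fails — w0R²w0, w0Rw2 but no w with w0=w and w2Rw.
G2: holds.
G3: fails — 1R²0, 1R0 but no w with 0=w and 0Rw.
G4: fails — dR²b, dRb but no w with b=w and bRw.
Valid on: G2.

G2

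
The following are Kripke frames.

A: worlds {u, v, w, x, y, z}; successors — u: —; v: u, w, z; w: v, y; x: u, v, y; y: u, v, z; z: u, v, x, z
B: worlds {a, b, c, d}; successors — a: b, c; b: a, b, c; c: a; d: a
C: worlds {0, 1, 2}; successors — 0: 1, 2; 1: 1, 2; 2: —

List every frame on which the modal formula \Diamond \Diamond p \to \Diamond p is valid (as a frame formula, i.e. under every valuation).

C

Frame correspondent (Sahlqvist): \forall x \forall y \forall z (Rxy \wedge Ryz \to Rxz) — i.e. transitivity.
A: fails — Rvz and Rzx but not Rvx.
B: fails — Rab and Rba but not Raa.
C: condition met.
Valid on: C.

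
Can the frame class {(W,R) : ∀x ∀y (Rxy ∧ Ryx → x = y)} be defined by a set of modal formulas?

Not definable by any modal formula

If a class were modally definable it would be closed under surjective bounded morphisms (Goldblatt–Thomason).
The 6-cycle (worlds w0,w1,w2,w3,w4,w5 with w0→w1→w2→w3→w4→w5→w0) is antisymmetric. Sending even-indexed worlds to s and odd-indexed worlds to t is a surjective bounded morphism onto the two-world frame with s↔t, which is not antisymmetric.
So no modal formula (or set of formulas) defines exactly the antisymmetric frames.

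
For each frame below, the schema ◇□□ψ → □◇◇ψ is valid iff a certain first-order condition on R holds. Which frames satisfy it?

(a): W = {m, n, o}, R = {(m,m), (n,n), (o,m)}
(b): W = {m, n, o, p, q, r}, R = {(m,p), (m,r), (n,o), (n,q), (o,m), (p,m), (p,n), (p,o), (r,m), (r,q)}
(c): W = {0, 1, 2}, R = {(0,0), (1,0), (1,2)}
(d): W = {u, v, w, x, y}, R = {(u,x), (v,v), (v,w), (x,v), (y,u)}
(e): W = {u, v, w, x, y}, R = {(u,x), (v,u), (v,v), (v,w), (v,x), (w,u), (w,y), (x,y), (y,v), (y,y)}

(a), (e)

Frame correspondent (Sahlqvist): ∀x ∀y ∀z ((xRy ∧ xRz) → ∃w (yR²w ∧ zR²w)) — i.e. a generalized confluence (Geach) condition.
(a): holds.
(b): fails — nRo, nRq but no w with oR²w and qR²w.
(c): fails — 1R0, 1R2 but no w with 0R²w and 2R²w.
(d): fails — vRv, vRw but no t with vR²t and wR²t.
(e): holds.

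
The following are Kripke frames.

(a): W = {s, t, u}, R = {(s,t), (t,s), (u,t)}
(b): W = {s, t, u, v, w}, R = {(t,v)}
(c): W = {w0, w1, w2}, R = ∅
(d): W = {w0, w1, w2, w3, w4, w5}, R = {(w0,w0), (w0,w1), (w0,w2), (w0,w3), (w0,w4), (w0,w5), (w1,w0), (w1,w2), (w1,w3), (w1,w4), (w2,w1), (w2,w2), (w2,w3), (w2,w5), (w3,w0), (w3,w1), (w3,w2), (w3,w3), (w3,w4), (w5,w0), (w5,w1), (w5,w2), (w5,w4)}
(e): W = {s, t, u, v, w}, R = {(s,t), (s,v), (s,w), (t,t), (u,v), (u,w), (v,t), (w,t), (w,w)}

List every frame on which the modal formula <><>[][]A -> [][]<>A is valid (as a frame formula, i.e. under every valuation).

The schema corresponds to a generalized confluence (Geach) condition: forall x forall y forall z ((x R^2 y & x R^2 z) -> exists w (y R^2 w & zRw)).
(a): fails — sR²s, sR²s but no w with sR²w and sRw.
(b): ✓.
(c): ✓.
(d): fails — w0R²w0, w0R²w4 but no w with w0R²w and w4Rw.
(e): ✓.

(b), (c), (e)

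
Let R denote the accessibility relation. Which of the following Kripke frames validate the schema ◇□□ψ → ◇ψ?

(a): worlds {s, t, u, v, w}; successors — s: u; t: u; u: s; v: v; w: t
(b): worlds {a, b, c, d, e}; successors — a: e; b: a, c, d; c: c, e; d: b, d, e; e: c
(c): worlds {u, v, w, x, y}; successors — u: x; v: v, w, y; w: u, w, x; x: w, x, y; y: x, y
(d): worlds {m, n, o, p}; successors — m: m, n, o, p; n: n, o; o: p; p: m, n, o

This is the axiom for a generalized confluence (Geach) condition; its first-order frame correspondent is ∀x ∀y (xRy → ∃w (yR²w ∧ xRw)).
(a): fails — wRt but no w* with tR²w* and wRw*.
(b): satisfies the condition.
(c): satisfies the condition.
(d): satisfies the condition.
Valid on: (b), (c), (d).

(b), (c), (d)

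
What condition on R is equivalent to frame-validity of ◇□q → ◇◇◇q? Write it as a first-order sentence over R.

This is a Sahlqvist (Geach-type) schema ◇^1□^1q → □^0◇^3q.
Minimal-valuation argument: fix x; take any y with xR^1y and any z with xR^0z. Set V(q) to the set of worlds R-reachable from y in exactly 1 step. Then □^1q holds at y, so the antecedent holds at x; validity forces ◇^3q at z, giving a w with zR^3w and yR^1w.
First-order correspondent: ∀x ∀y (xRy → ∃w (yRw ∧ xR³w)).

∀x ∀y (xRy → ∃w (yRw ∧ xR³w))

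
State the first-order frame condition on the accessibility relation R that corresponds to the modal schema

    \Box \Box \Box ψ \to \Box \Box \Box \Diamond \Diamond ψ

\forall x \forall z (x R^3 z \to \exists w (x R^3 w \wedge z R^2 w))

This is a Sahlqvist (Geach-type) schema ◇^0□^3ψ → □^3◇^2ψ.
Minimal-valuation argument: fix x; take any y with xR^0y and any z with xR^3z. Set V(ψ) to the set of worlds R-reachable from y in exactly 3 steps. Then □^3ψ holds at y, so the antecedent holds at x; validity forces ◇^2ψ at z, giving a w with zR^2w and yR^3w.
First-order correspondent: \forall x \forall z (x R^3 z \to \exists w (x R^3 w \wedge z R^2 w)).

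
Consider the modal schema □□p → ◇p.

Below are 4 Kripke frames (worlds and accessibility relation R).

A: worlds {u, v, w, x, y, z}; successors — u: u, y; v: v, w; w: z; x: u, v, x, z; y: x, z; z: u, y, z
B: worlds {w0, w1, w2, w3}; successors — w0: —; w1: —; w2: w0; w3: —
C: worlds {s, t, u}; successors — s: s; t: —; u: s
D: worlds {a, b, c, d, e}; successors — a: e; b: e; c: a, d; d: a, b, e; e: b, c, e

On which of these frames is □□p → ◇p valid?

A, D

Frame correspondent (Sahlqvist): ∀x ∃w (xR²w ∧ xRw) — i.e. a generalized confluence (Geach) condition.
A: condition met.
B: fails — at w0 but no w with w0R²w and w0Rw.
C: fails — at t but no w with tR²w and tRw.
D: condition met.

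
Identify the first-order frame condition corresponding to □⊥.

□⊥ is valid iff no world has any successor (otherwise □⊥ fails at any world with one).

Emptiness of R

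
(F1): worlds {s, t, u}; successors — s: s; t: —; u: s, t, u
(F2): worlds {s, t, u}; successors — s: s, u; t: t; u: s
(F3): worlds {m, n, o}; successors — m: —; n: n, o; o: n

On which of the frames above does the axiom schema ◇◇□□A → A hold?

(F2), (F3)

This is the axiom for a generalized confluence (Geach) condition; its first-order frame correspondent is ∀x ∀y (xR²y → ∃w (yR²w ∧ x = w)).
(F1): fails — uR²s but no w with sR²w and u=w.
(F2): holds.
(F3): holds.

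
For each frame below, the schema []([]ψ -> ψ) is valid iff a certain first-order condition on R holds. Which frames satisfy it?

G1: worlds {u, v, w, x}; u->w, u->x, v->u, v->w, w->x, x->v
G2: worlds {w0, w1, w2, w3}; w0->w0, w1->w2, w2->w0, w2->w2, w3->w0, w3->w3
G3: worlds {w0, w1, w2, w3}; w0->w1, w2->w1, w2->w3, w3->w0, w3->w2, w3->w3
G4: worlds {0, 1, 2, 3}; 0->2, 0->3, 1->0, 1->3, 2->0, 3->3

G2

This is the axiom for shift-reflexivity; its first-order frame correspondent is forall x forall y (Rxy -> Ryy).
G1: fails — Ruw but not Rww.
G2: condition met.
G3: fails — Rw3w2 but not Rw2w2.
G4: fails — R10 but not R00.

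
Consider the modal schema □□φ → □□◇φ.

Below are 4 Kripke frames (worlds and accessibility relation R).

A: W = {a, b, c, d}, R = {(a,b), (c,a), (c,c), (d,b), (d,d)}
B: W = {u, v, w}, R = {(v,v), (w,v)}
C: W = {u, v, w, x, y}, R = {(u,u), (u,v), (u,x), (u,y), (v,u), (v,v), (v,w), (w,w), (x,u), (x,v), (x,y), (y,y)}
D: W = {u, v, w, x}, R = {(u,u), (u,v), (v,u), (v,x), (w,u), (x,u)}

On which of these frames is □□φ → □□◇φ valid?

B, C, D

The schema corresponds to a generalized confluence (Geach) condition: ∀x ∀z (xR²z → ∃w (xR²w ∧ zRw)).
A: fails — cR²b but no w with cR²w and bRw.
B: holds.
C: holds.
D: holds.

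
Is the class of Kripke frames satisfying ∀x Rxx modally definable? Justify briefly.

This is a Sahlqvist condition; the T axiom □q → q defines it.

Definable; □q → q defines it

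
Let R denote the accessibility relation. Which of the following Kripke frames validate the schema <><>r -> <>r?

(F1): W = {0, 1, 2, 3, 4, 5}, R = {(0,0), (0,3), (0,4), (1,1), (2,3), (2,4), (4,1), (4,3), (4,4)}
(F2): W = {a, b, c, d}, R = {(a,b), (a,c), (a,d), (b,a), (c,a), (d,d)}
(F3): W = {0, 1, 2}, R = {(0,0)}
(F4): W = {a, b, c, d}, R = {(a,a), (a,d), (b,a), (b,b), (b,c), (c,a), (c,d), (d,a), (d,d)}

(F3)

Frame correspondent (Sahlqvist): forall x forall y forall z (Rxy & Ryz -> Rxz) — i.e. transitivity.
(F1): fails — R04 and R41 but not R01.
(F2): fails — Rab and Rba but not Raa.
(F3): holds.
(F4): fails — Rbc and Rcd but not Rbd.
Valid on: (F3).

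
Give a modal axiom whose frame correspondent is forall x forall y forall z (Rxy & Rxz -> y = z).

This is partial functionality; the standard corresponding axiom is CD: ◇r → □r.
Suppose ◇r→□r is valid. Take Rxy, Rxz and set V(r)={y}. Then ◇r at x, so □r at x, so r at z, i.e. z=y.

◇r → □r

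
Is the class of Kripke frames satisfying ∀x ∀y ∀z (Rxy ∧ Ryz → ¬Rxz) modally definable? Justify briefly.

Any modally definable frame class is closed under surjective bounded morphisms.
The 3-cycle (worlds 0,1,2 with 0→1→2→0) is intransitive. Mapping every world to a single reflexive point • is a surjective bounded morphism; the reflexive point is not intransitive (R••∧R•• but R••).
So no modal formula (or set of formulas) defines exactly the intransitive frames.

Not definable by any modal formula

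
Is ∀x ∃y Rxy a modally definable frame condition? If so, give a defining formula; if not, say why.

Yes: it is seriality, defined by the D schema □p → ◇p.

Definable; □p → ◇p defines it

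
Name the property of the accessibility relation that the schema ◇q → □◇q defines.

This schema is the 5 axiom.
It corresponds to the Euclidean property: ∀x ∀y ∀z (Rxy ∧ Rxz → Ryz).

the Euclidean property: ∀x ∀y ∀z (Rxy ∧ Rxz → Ryz)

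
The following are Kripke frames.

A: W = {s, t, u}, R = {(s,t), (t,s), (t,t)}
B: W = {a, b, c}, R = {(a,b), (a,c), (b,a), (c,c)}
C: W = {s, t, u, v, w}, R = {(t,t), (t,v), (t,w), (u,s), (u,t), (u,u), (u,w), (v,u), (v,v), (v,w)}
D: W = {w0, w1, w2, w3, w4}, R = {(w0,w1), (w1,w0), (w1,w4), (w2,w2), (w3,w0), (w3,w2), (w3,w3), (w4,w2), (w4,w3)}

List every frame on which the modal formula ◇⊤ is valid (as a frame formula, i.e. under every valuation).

This is the axiom for seriality; its first-order frame correspondent is ∀x ∃y Rxy.
A: fails — world u has no successor.
B: condition met.
C: fails — world s has no successor.
D: condition met.

B, D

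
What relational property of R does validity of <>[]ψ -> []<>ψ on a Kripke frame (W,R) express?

This schema is the .2 axiom.
It corresponds to convergence: forall x forall y forall z (Rxy & Rxz -> exists w (Ryw & Rzw)).

convergence: forall x forall y forall z (Rxy & Rxz -> exists w (Ryw & Rzw))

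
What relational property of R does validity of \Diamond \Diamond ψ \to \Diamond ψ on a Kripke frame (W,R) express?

Transitivity

This schema is equivalent to the 4 axiom □ψ → □□ψ.
Its frame correspondent is transitivity — \forall x \forall y \forall z (Rxy \wedge Ryz \to Rxz).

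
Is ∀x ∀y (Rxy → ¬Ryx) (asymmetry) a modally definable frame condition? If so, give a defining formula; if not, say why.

Modal frame validity is preserved under surjective bounded morphisms.
The 5-cycle (worlds 0,1,2,3,4 with 0→1→2→3→4→0) is asymmetric. Mapping every world to a single reflexive point • is a surjective bounded morphism, and the reflexive point is not asymmetric (R•• but asymmetry requires ¬R••).
So the class is not modally definable.

No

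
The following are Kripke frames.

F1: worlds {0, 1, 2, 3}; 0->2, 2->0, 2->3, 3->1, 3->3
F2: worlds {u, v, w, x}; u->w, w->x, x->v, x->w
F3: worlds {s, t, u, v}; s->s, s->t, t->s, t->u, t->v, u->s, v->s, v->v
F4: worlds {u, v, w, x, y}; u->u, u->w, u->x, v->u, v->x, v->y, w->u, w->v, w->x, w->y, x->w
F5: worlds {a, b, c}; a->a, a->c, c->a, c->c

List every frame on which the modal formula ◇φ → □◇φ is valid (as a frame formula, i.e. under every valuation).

This is the axiom for the Euclidean property; its first-order frame correspondent is ∀x ∀y ∀z (Rxy ∧ Rxz → Ryz).
F1: fails — R02 and R02 but not R22.
F2: fails — Ruw and Ruw but not Rww.
F3: fails — Rst and Rst but not Rtt.
F4: fails — Ruw and Ruw but not Rww.
F5: condition met.
Valid on: F5.

F5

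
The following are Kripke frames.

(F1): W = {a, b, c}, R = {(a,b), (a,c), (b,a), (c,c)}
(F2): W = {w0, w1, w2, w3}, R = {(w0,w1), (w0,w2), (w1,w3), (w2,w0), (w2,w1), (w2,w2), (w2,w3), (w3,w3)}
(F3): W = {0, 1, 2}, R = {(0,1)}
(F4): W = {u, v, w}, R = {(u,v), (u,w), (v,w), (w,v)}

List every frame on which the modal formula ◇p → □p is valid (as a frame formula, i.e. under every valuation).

(F3)

This is the axiom for partial functionality; its first-order frame correspondent is ∀x ∀y ∀z (Rxy ∧ Rxz → y = z).
(F1): fails — a sees both b and c.
(F2): fails — w0 sees both w1 and w2.
(F3): condition met.
(F4): fails — u sees both v and w.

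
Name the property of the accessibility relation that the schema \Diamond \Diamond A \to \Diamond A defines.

Replacing A by ¬A and contraposing gives the equivalent schema □A → □□A.
Suppose □A→□□A is valid. Take Rxy, Ryz and set V(A)={w : Rxw}. Then □A at x, so □□A at x, so □A at y, so A at z, i.e. Rxz.
Conversely, on a frame with transitivity the schema holds at every world under every valuation.
So the correspondent is transitivity.

Transitivity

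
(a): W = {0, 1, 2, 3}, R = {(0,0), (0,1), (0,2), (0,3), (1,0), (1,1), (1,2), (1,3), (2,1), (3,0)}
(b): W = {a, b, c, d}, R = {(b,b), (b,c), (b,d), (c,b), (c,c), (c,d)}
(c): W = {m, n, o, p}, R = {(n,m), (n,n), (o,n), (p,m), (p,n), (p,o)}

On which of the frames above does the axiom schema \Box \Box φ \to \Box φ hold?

(a), (b)

This is the axiom for density; its first-order frame correspondent is \forall x \forall y (Rxy \to \exists z (Rxz \wedge Rzy)).
(a): condition met.
(b): condition met.
(c): fails — Rpo but no z with Rpz and Rzo.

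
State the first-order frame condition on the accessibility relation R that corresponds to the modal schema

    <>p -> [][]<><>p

forall x forall y forall z ((xRy & x R^2 z) -> exists w (y = w & z R^2 w))

This is a Sahlqvist (Geach-type) schema ◇^1□^0p → □^2◇^2p.
Minimal-valuation argument: fix x; take any y with xR^1y and any z with xR^2z. Set V(p) to the set of worlds R-reachable from y in exactly 0 steps. Then □^0p holds at y, so the antecedent holds at x; validity forces ◇^2p at z, giving a w with zR^2w and yR^0w.
First-order correspondent: forall x forall y forall z ((xRy & x R^2 z) -> exists w (y = w & z R^2 w)).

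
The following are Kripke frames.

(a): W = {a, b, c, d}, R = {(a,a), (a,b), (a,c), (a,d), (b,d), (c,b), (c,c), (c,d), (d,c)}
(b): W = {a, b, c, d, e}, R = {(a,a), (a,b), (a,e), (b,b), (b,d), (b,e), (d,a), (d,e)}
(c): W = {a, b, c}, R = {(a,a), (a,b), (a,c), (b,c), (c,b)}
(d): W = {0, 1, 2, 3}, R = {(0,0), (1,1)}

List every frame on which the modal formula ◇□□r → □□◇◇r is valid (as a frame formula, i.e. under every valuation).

This is the axiom for a generalized confluence (Geach) condition; its first-order frame correspondent is ∀x ∀y ∀z ((xRy ∧ xR²z) → ∃w (yR²w ∧ zR²w)).
(a): ✓.
(b): fails — aRa, aR²e but no w with aR²w and eR²w.
(c): fails — aRb, aR²c but no w with bR²w and cR²w.
(d): ✓.

(a), (d)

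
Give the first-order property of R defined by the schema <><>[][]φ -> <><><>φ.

forall x forall y (x R^2 y -> exists w (y R^2 w & x R^3 w))

This is a Sahlqvist (Geach-type) schema ◇^2□^2φ → □^0◇^3φ.
First-order correspondent: forall x forall y (x R^2 y -> exists w (y R^2 w & x R^3 w)).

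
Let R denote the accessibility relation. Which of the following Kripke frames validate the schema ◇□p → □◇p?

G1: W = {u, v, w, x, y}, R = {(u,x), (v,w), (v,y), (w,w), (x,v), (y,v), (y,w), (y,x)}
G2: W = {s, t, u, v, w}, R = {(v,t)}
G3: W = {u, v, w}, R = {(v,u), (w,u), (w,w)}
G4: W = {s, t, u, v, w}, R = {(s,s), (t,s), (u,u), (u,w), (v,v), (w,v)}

none

The schema corresponds to convergence: ∀x ∀y ∀z (Rxy ∧ Rxz → ∃w (Ryw ∧ Rzw)).
G1: fails — Ryx and Ryw but x and w have no common successor.
G2: fails — Rvt and Rvt but t and t have no common successor.
G3: fails — Rvu and Rvu but u and u have no common successor.
G4: fails — Ruw and Ruu but w and u have no common successor.
Valid on no frame.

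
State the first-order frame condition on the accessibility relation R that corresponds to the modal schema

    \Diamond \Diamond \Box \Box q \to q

\forall x \forall y (x R^2 y \to \exists w (y R^2 w \wedge x = w))

This is a Sahlqvist (Geach-type) schema ◇^2□^2q → □^0◇^0q.
First-order correspondent: \forall x \forall y (x R^2 y \to \exists w (y R^2 w \wedge x = w)).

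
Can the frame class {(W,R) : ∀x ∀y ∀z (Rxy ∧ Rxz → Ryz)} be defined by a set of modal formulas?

Yes — defined by ◇p → □◇p

Yes: it is the Euclidean property, defined by the 5 schema ◇p → □◇p.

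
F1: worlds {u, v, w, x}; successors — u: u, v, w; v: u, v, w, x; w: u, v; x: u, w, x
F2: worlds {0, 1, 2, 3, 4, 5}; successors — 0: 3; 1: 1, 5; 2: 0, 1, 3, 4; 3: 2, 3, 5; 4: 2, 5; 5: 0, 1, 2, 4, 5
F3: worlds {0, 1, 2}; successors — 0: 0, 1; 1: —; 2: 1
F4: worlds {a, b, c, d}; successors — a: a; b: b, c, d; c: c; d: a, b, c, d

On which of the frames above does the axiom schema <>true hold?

F1, F2, F4

Frame correspondent (Sahlqvist): forall x exists y Rxy — i.e. seriality.
F1: satisfies the condition.
F2: satisfies the condition.
F3: fails — world 1 has no successor.
F4: satisfies the condition.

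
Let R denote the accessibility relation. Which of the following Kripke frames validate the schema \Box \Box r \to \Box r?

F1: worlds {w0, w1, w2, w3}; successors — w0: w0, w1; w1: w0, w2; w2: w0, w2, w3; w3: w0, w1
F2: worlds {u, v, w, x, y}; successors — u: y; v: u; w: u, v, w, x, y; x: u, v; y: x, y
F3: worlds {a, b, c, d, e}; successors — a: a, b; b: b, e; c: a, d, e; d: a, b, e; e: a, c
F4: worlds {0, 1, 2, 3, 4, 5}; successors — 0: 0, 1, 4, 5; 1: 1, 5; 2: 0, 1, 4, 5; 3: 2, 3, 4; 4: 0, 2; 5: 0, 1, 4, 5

F1

The schema corresponds to density: \forall x \forall y (Rxy \to \exists z (Rxz \wedge Rzy)).
F1: ✓.
F2: fails — Rvu but no z with Rvz and Rzu.
F3: fails — Rcd but no z with Rcz and Rzd.
F4: fails — R42 but no z with R4z and Rz2.
Valid on: F1.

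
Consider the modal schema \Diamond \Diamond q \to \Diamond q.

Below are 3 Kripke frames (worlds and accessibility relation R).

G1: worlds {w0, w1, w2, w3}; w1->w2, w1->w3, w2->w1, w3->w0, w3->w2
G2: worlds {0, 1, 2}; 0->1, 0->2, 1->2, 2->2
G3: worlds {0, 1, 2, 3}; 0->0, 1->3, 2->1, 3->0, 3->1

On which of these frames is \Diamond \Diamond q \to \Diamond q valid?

G2

The schema corresponds to transitivity: \forall x \forall y \forall z (Rxy \wedge Ryz \to Rxz).
G1: fails — Rw1w2 and Rw2w1 but not Rw1w1.
G2: satisfies the condition.
G3: fails — R31 and R13 but not R33.
Valid on: G2.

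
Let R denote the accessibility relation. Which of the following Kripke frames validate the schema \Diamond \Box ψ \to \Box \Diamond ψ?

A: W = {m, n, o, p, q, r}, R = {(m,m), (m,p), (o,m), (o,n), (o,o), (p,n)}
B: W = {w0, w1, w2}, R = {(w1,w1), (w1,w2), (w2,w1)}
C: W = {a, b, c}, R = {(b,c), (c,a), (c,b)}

B

The schema corresponds to convergence: \forall x \forall y \forall z (Rxy \wedge Rxz \to \exists w (Ryw \wedge Rzw)).
A: fails — Rmm and Rmp but m and p have no common successor.
B: condition met.
C: fails — Rca and Rca but a and a have no common successor.
Valid on: B.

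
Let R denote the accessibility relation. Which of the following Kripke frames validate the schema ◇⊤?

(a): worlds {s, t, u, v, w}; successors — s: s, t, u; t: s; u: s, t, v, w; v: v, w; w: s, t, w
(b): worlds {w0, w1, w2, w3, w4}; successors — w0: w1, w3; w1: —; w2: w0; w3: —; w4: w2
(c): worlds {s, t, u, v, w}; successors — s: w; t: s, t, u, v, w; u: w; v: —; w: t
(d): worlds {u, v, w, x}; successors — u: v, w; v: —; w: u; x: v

(a)

The schema corresponds to seriality: ∀x ∃y Rxy.
(a): holds.
(b): fails — world w1 has no successor.
(c): fails — world v has no successor.
(d): fails — world v has no successor.
Valid on: (a).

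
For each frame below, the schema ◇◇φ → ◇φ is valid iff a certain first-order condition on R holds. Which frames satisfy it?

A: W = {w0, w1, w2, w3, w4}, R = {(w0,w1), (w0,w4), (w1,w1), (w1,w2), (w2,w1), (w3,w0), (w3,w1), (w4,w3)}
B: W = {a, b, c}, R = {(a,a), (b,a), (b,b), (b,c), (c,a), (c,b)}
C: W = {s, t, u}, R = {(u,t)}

Frame correspondent (Sahlqvist): ∀x ∀y ∀z (Rxy ∧ Ryz → Rxz) — i.e. transitivity.
A: fails — Rw0w4 and Rw4w3 but not Rw0w3.
B: fails — Rcb and Rbc but not Rcc.
C: satisfies the condition.

C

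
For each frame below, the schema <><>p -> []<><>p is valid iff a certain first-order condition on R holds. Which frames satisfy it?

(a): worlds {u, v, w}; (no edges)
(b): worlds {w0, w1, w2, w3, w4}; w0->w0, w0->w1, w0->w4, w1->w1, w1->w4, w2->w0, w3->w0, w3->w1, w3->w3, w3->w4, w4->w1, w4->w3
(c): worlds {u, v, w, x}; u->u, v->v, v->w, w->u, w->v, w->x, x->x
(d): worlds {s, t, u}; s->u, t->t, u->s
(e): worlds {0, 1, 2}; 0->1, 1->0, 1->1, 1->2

(a)

The schema corresponds to a generalized confluence (Geach) condition: forall x forall y forall z ((x R^2 y & xRz) -> exists w (y = w & z R^2 w)).
(a): condition met.
(b): fails — w0R²w0, w0Rw1 but no w with w0=w and w1R²w.
(c): fails — wR²u, wRx but no t with u=t and xR²t.
(d): fails — sR²s, sRu but no w with s=w and uR²w.
(e): fails — 1R²0, 1R2 but no w with 0=w and 2R²w.
Valid on: (a).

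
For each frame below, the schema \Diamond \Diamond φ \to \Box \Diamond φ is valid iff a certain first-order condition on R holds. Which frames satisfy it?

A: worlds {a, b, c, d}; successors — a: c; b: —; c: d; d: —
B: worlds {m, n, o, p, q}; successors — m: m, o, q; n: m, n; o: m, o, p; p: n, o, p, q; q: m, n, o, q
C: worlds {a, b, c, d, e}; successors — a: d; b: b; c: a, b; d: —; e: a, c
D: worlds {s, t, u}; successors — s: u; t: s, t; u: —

Frame correspondent (Sahlqvist): \forall x \forall y \forall z ((x R^2 y \wedge xRz) \to \exists w (y = w \wedge zRw)) — i.e. a generalized confluence (Geach) condition.
A: ✓.
B: fails — mR²n, mRm but no w with n=w and mRw.
C: fails — cR²b, cRa but no w with b=w and aRw.
D: fails — tR²s, tRs but no w with s=w and sRw.
Valid on: A.

A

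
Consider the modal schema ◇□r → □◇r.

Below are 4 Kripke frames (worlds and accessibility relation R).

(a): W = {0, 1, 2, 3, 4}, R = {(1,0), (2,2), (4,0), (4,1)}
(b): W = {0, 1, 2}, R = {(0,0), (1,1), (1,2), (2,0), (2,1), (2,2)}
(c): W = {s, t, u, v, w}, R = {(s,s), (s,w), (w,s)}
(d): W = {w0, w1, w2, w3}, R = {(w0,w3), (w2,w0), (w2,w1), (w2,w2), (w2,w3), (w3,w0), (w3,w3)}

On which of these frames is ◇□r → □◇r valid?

This is the axiom for convergence; its first-order frame correspondent is ∀x ∀y ∀z (Rxy ∧ Rxz → ∃w (Ryw ∧ Rzw)).
(a): fails — R10 and R10 but 0 and 0 have no common successor.
(b): fails — R20 and R21 but 0 and 1 have no common successor.
(c): condition met.
(d): fails — Rw2w2 and Rw2w1 but w2 and w1 have no common successor.
Valid on: (c).

(c)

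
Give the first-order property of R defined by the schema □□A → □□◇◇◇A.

∀x ∀z (xR²z → ∃w (xR²w ∧ zR³w))

This is a Sahlqvist (Geach-type) schema ◇^0□^2A → □^2◇^3A.
First-order correspondent: ∀x ∀z (xR²z → ∃w (xR²w ∧ zR³w)).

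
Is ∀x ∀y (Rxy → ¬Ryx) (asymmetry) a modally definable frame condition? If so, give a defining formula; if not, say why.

Any modally definable frame class is closed under surjective bounded morphisms.
The 3-cycle (worlds 0,1,2 with 0→1→2→0) is asymmetric. Mapping every world to a single reflexive point • is a surjective bounded morphism, and the reflexive point is not asymmetric (R•• but asymmetry requires ¬R••).
So no modal formula (or set of formulas) defines exactly the asymmetric frames.

Not modally definable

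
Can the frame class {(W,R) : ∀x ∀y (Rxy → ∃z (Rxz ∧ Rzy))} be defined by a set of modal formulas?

Yes: it is density, defined by the C4 schema □□r → □r.
Suppose □□r→□r is valid. Take Rxy and set V(r)={w : xR²w}. Then □□r at x, so □r at x, so r at y, i.e. ∃z(Rxz∧Rzy).

Yes, by □□r → □r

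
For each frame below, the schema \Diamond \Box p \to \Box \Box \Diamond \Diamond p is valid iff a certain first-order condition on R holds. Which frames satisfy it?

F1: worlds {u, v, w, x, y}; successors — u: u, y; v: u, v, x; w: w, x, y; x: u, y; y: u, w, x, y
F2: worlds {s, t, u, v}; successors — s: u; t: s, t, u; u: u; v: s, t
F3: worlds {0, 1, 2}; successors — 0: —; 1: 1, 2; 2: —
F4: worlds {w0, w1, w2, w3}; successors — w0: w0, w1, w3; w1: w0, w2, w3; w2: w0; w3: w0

F1, F2, F4

Frame correspondent (Sahlqvist): \forall x \forall y \forall z ((xRy \wedge x R^2 z) \to \exists w (yRw \wedge z R^2 w)) — i.e. a generalized confluence (Geach) condition.
F1: ✓.
F2: ✓.
F3: fails — 1R1, 1R²2 but no w with 1Rw and 2R²w.
F4: ✓.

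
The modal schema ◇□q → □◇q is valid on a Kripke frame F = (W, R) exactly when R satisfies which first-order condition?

Convergence

This is the .2 axiom.
It corresponds to convergence: ∀x ∀y ∀z (Rxy ∧ Rxz → ∃w (Ryw ∧ Rzw)).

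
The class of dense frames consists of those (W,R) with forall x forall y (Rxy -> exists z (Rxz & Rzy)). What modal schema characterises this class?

□□p → □p

The condition is density. The C4 schema □□p → □p defines it.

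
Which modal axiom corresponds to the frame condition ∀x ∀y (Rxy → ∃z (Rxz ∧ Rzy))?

□□s → □s

The condition is density. The C4 schema □□s → □s defines it.
Suppose □□s→□s is valid. Take Rxy and set V(s)={w : xR²w}. Then □□s at x, so □s at x, so s at y, i.e. ∃z(Rxz∧Rzy).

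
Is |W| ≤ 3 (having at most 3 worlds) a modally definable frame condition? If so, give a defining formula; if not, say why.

Any modally definable frame class is closed under disjoint unions.
Any modal formula valid on each of 4 disjoint one-world frames is valid on their disjoint union (validity is preserved under disjoint unions). Each one-world frame has |W|=1≤3, but the union has |W|=4.
So no modal formula (or set of formulas) defines exactly the |W|≤3 frames.

Not modally definable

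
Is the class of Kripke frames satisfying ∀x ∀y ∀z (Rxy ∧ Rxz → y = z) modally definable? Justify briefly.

Yes, by ◇p → □p

This is a Sahlqvist condition; the CD axiom ◇p → □p defines it.
Suppose ◇p→□p is valid. Take Rxy, Rxz and set V(p)={y}. Then ◇p at x, so □p at x, so p at z, i.e. z=y.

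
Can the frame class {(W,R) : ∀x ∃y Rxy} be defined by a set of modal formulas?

Yes, by □q → ◇q

The condition is seriality. A defining modal formula is □q → ◇q.
Suppose □q→◇q is valid. At any x set V(q)=W. Then □q at x, so ◇q at x, so x has a successor.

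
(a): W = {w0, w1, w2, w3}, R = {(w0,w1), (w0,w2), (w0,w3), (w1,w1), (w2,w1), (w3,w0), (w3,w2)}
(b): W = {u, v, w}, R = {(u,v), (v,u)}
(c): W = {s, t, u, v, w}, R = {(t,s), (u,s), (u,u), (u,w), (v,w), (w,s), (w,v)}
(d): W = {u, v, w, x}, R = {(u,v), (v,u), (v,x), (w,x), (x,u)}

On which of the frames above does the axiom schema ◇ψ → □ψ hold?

The schema corresponds to partial functionality: ∀x ∀y ∀z (Rxy ∧ Rxz → y = z).
(a): fails — w0 sees both w1 and w2.
(b): satisfies the condition.
(c): fails — u sees both s and u.
(d): fails — v sees both u and x.
Valid on: (b).

(b)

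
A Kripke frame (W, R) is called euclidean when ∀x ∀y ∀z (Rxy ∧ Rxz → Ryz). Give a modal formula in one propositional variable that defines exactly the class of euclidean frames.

A defining formula is ◇ψ → □◇ψ (the 5 axiom).
Suppose ◇ψ→□◇ψ is valid. Take Rxy, Rxz and set V(ψ)={y}. Then ◇ψ at x, so □◇ψ at x, so ◇ψ at z, so some w with Rzw has ψ; w=y, i.e. Rzy. By symmetry of the argument, Ryz.

◇ψ → □◇ψ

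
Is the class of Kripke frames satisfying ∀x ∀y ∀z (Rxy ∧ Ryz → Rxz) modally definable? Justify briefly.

Yes — defined by □r → □□r

This is a Sahlqvist condition; the 4 axiom □r → □□r defines it.
Suppose □r→□□r is valid. Take Rxy, Ryz and set V(r)={w : Rxw}. Then □r at x, so □□r at x, so □r at y, so r at z, i.e. Rxz.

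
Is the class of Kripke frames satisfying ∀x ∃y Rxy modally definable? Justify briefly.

Yes — defined by □q → ◇q

This is a Sahlqvist condition; the D axiom □q → ◇q defines it.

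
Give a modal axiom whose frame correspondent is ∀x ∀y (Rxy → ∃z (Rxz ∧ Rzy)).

□□q → □q

The condition is density. The C4 schema □□q → □q defines it.
Suppose □□q→□q is valid. Take Rxy and set V(q)={w : xR²w}. Then □□q at x, so □q at x, so q at y, i.e. ∃z(Rxz∧Rzy).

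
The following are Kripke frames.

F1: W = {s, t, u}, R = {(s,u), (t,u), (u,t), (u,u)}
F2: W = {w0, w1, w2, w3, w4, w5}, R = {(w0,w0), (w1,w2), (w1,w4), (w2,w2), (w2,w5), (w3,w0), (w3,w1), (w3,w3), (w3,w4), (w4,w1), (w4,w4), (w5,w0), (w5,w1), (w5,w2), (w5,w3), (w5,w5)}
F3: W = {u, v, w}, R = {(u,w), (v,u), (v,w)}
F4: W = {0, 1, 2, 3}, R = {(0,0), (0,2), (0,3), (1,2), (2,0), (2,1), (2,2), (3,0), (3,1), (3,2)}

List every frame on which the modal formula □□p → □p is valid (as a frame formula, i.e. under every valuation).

F1, F2, F4

Frame correspondent (Sahlqvist): ∀x ∀y (Rxy → ∃z (Rxz ∧ Rzy)) — i.e. density.
F1: satisfies the condition.
F2: satisfies the condition.
F3: fails — Rvu but no z with Rvz and Rzu.
F4: satisfies the condition.
Valid on: F1, F2, F4.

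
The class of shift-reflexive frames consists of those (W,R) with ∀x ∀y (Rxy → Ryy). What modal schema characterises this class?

□(□r → r)

This is shift-reflexivity; the standard corresponding axiom is T□: □(□r → r).
Suppose □(□r→r) is valid. Take Rxy and set V(r)={w : Ryw}. Then at y, □r holds; since □(□r→r) at x, □r→r at y, so r at y, i.e. Ryy.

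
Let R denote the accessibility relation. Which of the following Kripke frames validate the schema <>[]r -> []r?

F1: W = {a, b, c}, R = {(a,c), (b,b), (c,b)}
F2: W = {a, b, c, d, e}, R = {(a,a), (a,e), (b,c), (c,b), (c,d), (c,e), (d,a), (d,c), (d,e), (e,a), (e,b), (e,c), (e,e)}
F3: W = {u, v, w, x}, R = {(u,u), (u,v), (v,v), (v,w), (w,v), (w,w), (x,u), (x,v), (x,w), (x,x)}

This is the axiom for the Euclidean property; its first-order frame correspondent is forall x forall y forall z (Rxy & Rxz -> Ryz).
F1: fails — Rac and Rac but not Rcc.
F2: fails — Rbc and Rbc but not Rcc.
F3: fails — Ruv and Ruu but not Rvu.

none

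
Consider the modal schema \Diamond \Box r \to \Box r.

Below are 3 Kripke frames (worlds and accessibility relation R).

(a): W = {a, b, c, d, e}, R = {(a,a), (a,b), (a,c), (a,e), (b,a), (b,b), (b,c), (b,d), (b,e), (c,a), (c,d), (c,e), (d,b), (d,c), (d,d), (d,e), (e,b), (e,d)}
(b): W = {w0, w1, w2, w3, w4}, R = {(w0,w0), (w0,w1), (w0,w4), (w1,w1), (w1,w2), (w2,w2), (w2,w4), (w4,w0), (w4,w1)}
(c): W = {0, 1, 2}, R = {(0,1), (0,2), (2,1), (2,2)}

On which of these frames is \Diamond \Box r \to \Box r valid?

This is the axiom for a generalized confluence (Geach) condition; its first-order frame correspondent is \forall x \forall y \forall z ((xRy \wedge xRz) \to \exists w (yRw \wedge z = w)).
(a): fails — aRc, aRb but no w with cRw and b=w.
(b): fails — w0Rw1, w0Rw0 but no w with w1Rw and w0=w.
(c): fails — 0R1, 0R1 but no w with 1Rw and 1=w.
Valid on no frame.

none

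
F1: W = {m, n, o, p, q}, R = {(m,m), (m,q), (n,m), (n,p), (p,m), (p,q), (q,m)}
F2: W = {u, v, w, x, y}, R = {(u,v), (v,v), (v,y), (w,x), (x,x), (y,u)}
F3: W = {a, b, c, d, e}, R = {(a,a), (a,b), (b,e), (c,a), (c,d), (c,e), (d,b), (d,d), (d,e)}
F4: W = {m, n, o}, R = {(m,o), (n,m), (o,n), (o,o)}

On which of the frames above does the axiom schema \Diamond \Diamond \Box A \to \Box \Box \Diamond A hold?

The schema corresponds to a generalized confluence (Geach) condition: \forall x \forall y \forall z ((x R^2 y \wedge x R^2 z) \to \exists w (yRw \wedge zRw)).
F1: ✓.
F2: fails — uR²v, uR²y but no t with vRt and yRt.
F3: fails — aR²a, aR²b but no w with aRw and bRw.
F4: fails — mR²n, mR²o but no w with nRw and oRw.

F1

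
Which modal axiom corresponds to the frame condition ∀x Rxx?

□q → q

This is reflexivity; the standard corresponding axiom is T: □q → q.
Suppose □q→q is valid. At any x set V(q)={w : Rxw}. Then □q holds at x, so q holds at x, i.e. Rxx.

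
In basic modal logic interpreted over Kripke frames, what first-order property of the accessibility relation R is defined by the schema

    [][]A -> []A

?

density: forall x forall y (Rxy -> exists z (Rxz & Rzy))

This schema is the C4 axiom.
It corresponds to density: forall x forall y (Rxy -> exists z (Rxz & Rzy)).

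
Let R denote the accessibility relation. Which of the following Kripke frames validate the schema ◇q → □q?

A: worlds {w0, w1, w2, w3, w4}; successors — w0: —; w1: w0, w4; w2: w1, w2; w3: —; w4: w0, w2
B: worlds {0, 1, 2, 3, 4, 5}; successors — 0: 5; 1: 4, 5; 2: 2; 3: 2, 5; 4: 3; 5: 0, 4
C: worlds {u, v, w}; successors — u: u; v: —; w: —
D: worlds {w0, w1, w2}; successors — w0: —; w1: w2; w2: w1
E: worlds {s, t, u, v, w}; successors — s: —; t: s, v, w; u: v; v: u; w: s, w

Frame correspondent (Sahlqvist): ∀x ∀y ∀z (Rxy ∧ Rxz → y = z) — i.e. partial functionality.
A: fails — w1 sees both w0 and w4.
B: fails — 1 sees both 4 and 5.
C: satisfies the condition.
D: satisfies the condition.
E: fails — t sees both s and v.

C, D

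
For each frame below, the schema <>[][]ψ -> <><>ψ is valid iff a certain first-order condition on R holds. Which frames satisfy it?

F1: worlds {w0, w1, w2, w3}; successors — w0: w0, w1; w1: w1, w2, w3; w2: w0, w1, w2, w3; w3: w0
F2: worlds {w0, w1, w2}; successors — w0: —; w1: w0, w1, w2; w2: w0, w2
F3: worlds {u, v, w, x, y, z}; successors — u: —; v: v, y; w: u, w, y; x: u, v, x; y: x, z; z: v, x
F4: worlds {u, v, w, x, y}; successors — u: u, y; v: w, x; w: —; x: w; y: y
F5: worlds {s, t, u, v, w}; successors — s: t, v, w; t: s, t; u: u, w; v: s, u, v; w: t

Frame correspondent (Sahlqvist): forall x forall y (xRy -> exists w (y R^2 w & x R^2 w)) — i.e. a generalized confluence (Geach) condition.
F1: holds.
F2: fails — w1Rw0 but no w with w0R²w and w1R²w.
F3: fails — wRu but no t with uR²t and wR²t.
F4: fails — vRw but no t with wR²t and vR²t.
F5: holds.
Valid on: F1, F5.

F1, F5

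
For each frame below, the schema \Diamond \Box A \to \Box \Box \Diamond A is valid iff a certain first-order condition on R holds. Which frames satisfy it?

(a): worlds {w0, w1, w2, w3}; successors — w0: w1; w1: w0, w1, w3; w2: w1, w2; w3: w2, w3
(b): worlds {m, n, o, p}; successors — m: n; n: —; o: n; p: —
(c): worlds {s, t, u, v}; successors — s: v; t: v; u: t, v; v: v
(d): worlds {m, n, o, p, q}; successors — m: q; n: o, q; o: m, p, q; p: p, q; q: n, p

Frame correspondent (Sahlqvist): \forall x \forall y \forall z ((xRy \wedge x R^2 z) \to \exists w (yRw \wedge zRw)) — i.e. a generalized confluence (Geach) condition.
(a): fails — w1Rw0, w1R²w3 but no w with w0Rw and w3Rw.
(b): condition met.
(c): condition met.
(d): fails — mRq, mR²n but no w with qRw and nRw.

(b), (c)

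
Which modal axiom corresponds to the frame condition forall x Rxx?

A defining formula is □r → r (the T axiom).
Suppose □r→r is valid. At any x set V(r)={w : Rxw}. Then □r holds at x, so r holds at x, i.e. Rxx.

□r → r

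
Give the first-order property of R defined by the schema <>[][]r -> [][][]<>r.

This is a Sahlqvist (Geach-type) schema ◇^1□^2r → □^3◇^1r.
Minimal-valuation argument: fix x; take any y with xR^1y and any z with xR^3z. Set V(r) to the set of worlds R-reachable from y in exactly 2 steps. Then □^2r holds at y, so the antecedent holds at x; validity forces ◇^1r at z, giving a w with zR^1w and yR^2w.
First-order correspondent: forall x forall y forall z ((xRy & x R^3 z) -> exists w (y R^2 w & zRw)).

forall x forall y forall z ((xRy & x R^3 z) -> exists w (y R^2 w & zRw))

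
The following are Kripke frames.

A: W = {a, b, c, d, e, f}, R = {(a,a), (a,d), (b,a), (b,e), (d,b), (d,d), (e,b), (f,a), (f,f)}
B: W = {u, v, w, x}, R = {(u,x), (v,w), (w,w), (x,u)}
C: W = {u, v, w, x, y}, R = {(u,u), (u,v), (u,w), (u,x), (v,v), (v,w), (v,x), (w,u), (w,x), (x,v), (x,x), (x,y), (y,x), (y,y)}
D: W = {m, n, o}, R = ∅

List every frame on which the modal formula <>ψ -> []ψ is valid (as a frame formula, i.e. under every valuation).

Frame correspondent (Sahlqvist): forall x forall y forall z (Rxy & Rxz -> y = z) — i.e. partial functionality.
A: fails — a sees both a and d.
B: condition met.
C: fails — u sees both u and v.
D: condition met.
Valid on: B, D.

B, D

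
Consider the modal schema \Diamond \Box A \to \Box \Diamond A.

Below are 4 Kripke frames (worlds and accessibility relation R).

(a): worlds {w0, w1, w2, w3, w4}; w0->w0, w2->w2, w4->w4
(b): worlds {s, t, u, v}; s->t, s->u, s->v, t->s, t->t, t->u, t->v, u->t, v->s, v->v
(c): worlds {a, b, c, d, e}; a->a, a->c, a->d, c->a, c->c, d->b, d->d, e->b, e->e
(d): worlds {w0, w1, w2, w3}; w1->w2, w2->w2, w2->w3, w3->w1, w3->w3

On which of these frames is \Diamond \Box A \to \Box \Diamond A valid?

The schema corresponds to convergence: \forall x \forall y \forall z (Rxy \wedge Rxz \to \exists w (Ryw \wedge Rzw)).
(a): condition met.
(b): fails — Rsv and Rsu but v and u have no common successor.
(c): fails — Rac and Rad but c and d have no common successor.
(d): fails — Rw3w1 and Rw3w3 but w1 and w3 have no common successor.
Valid on: (a).

(a)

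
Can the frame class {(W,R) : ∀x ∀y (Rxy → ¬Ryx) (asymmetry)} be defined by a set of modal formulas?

Not definable by any modal formula

Modal frame validity is preserved under surjective bounded morphisms.
The 3-cycle (worlds s,t,u with s→t→u→s) is asymmetric. Mapping every world to a single reflexive point • is a surjective bounded morphism, and the reflexive point is not asymmetric (R•• but asymmetry requires ¬R••).
So no modal formula (or set of formulas) defines exactly the asymmetric frames.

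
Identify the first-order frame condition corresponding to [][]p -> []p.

Density

This is the C4 axiom.
It corresponds to density: forall x forall y (Rxy -> exists z (Rxz & Rzy)).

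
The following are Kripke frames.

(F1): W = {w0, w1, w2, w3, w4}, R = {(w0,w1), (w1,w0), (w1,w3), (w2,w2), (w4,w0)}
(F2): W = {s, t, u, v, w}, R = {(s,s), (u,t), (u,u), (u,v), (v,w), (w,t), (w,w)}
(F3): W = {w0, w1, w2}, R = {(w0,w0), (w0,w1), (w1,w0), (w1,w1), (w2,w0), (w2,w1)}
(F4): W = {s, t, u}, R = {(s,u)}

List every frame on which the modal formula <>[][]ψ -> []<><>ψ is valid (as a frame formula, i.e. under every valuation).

The schema corresponds to a generalized confluence (Geach) condition: forall x forall y forall z ((xRy & xRz) -> exists w (y R^2 w & z R^2 w)).
(F1): fails — w1Rw0, w1Rw3 but no w with w0R²w and w3R²w.
(F2): fails — uRt, uRt but no w* with tR²w* and tR²w*.
(F3): satisfies the condition.
(F4): fails — sRu, sRu but no w with uR²w and uR²w.
Valid on: (F3).

(F3)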